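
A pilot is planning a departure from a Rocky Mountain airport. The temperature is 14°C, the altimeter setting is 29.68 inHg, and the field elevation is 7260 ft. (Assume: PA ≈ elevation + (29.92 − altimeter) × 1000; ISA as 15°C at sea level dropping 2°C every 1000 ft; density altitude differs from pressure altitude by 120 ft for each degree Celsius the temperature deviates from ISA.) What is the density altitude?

9180 ft

Pressure altitude = 7260 + (29.92 − 29.68) × 1000 = 7260 + (+240) = 7500 ft.
ISA temperature at 7500 ft = 15 − 2 × (7500/1000) = 0°C.
ISA deviation = 14 − 0 = +14°C.
Density altitude = 7500 + 120 × (14) = 9180 ft.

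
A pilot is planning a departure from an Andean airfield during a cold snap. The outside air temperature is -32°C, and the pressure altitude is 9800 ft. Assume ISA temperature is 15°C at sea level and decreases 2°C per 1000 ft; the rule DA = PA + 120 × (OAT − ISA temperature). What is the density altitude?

6512 ft

ISA temperature at 9800 ft = 15 − 2 × (9800/1000) = -4.6°C.
ISA deviation = -32 − (-4.6) = -27.4°C.
Density altitude = 9800 + 120 × (-27.4) = 9800 + (-3288) = 6512 ft.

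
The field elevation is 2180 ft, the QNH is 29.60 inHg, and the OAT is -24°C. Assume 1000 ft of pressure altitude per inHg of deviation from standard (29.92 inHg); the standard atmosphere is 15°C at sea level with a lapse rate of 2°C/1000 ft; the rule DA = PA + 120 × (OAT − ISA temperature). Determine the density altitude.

Pressure altitude = 2180 + (29.92 − 29.60) × 1000 = 2180 + (+320) = 2500 ft.
ISA temperature at 2500 ft = 15 − 2 × (2500/1000) = 10°C.
ISA deviation = -24 − 10 = -34°C.
Density altitude = 2500 + 120 × (-34) = -1580 ft.

-1580 ft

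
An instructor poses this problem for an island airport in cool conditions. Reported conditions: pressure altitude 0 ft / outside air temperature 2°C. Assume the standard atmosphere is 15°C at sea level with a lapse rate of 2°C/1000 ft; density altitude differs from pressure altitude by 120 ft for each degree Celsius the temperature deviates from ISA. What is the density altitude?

ISA temperature at 0 ft = 15 − 2 × (0/1000) = 15°C.
ISA deviation = 2 − 15 = -13°C.
Density altitude = 0 + 120 × (-13) = 0 + (-1560) = -1560 ft.

-1560 ft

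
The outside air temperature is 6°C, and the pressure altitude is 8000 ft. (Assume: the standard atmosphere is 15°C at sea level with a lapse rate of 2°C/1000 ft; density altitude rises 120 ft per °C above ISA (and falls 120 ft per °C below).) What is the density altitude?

8840 ft

ISA temperature at 8000 ft = 15 − 2 × (8000/1000) = -1°C.
ISA deviation = 6 − (-1) = +7°C.
Density altitude = 8000 + 120 × (7) = 8000 + (+840) = 8840 ft.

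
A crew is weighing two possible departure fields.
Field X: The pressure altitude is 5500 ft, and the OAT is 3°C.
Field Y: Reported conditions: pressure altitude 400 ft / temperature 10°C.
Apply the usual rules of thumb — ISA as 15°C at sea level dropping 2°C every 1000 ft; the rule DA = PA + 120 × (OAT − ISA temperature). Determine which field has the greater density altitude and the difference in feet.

Field X: ISA temp = 4°C, deviation -1°C, DA = 5500 + 120 × (-1) = 5380 ft.
Field Y: ISA temp = 14.2°C, deviation -4.2°C, DA = 400 + 120 × (-4.2) = -104 ft.
Field X is higher by 5380 − (-104) = 5484 ft.

Field X by 5484 ft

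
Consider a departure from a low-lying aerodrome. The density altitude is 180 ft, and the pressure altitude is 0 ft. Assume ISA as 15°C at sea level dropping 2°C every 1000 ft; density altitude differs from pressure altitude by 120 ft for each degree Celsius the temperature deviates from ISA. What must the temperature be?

16.5°C

Density altitude − pressure altitude = 180 − 0 = +180 ft.
At 120 ft/°C that is an ISA deviation of 180/120 = +1.5°C.
ISA temperature at 0 ft = 15 − 2 × (0/1000) = 15°C.
OAT = ISA + deviation = 15 + (+1.5) = 16.5°C.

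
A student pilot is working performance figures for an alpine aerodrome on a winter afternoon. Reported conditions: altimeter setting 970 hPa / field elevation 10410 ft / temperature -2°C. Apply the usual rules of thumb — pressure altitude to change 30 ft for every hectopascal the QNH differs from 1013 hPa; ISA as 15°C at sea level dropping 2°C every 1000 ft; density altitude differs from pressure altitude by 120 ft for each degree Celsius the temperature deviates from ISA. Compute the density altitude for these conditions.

12468 ft

Pressure altitude = 10410 + (1013 − 970) × 30 = 10410 + (+1290) = 11700 ft.
ISA temperature at 11700 ft = 15 − 2 × (11700/1000) = -8.4°C.
ISA deviation = -2 − (-8.4) = +6.4°C.
Density altitude = 11700 + 120 × (6.4) = 12468 ft.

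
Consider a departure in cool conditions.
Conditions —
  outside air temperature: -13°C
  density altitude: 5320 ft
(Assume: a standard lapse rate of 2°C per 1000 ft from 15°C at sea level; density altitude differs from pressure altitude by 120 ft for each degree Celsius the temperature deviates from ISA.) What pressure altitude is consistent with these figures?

DA = PA + 120 × (OAT − (15 − 2·PA/1000)) = PA + 120·OAT − 1800 + 0.24·PA = 1.24·PA + 120·OAT − 1800.
So 1.24·PA = 5320 − 120 × (-13) + 1800 = 8680.
PA = 8680 / 1.24 = 7000 ft.

7000 ft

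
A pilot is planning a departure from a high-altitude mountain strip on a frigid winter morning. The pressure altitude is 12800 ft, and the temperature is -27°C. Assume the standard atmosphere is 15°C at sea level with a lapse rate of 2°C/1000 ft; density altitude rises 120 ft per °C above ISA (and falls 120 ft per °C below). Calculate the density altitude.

ISA temperature at 12800 ft = 15 − 2 × (12800/1000) = -10.6°C.
ISA deviation = -27 − (-10.6) = -16.4°C.
Density altitude = 12800 + 120 × (-16.4) = 12800 + (-1968) = 10832 ft.

10832 ft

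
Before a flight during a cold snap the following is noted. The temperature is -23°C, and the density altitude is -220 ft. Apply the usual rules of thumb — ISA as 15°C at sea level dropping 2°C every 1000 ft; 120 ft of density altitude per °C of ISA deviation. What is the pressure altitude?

3500 ft

DA = PA + 120 × (OAT − (15 − 2·PA/1000)) = PA + 120·OAT − 1800 + 0.24·PA = 1.24·PA + 120·OAT − 1800.
So 1.24·PA = -220 − 120 × (-23) + 1800 = 4340.
PA = 4340 / 1.24 = 3500 ft.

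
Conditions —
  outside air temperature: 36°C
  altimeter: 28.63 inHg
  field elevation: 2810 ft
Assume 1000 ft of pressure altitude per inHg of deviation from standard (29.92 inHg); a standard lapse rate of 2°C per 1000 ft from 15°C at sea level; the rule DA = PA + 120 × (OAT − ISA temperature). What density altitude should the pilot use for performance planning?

Pressure altitude = 2810 + (29.92 − 28.63) × 1000 = 2810 + (+1290) = 4100 ft.
ISA temperature at 4100 ft = 15 − 2 × (4100/1000) = 6.8°C.
ISA deviation = 36 − 6.8 = +29.2°C.
Density altitude = 4100 + 120 × (29.2) = 7604 ft.

7604 ft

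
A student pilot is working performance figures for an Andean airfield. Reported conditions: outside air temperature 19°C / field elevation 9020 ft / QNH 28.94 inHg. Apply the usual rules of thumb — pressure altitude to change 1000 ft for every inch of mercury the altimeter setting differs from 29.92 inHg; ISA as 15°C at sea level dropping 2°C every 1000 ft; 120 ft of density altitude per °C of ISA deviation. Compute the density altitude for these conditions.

Pressure altitude = 9020 + (29.92 − 28.94) × 1000 = 9020 + (+980) = 10000 ft.
ISA temperature at 10000 ft = 15 − 2 × (10000/1000) = -5°C.
ISA deviation = 19 − (-5) = +24°C.
Density altitude = 10000 + 120 × (24) = 12880 ft.

12880 ft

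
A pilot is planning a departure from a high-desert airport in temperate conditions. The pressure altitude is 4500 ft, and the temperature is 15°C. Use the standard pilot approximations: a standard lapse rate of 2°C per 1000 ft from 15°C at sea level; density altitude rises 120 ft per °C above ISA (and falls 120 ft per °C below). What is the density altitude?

ISA temperature at 4500 ft = 15 − 2 × (4500/1000) = 6°C.
ISA deviation = 15 − 6 = +9°C.
Density altitude = 4500 + 120 × (9) = 4500 + (+1080) = 5580 ft.

5580 ft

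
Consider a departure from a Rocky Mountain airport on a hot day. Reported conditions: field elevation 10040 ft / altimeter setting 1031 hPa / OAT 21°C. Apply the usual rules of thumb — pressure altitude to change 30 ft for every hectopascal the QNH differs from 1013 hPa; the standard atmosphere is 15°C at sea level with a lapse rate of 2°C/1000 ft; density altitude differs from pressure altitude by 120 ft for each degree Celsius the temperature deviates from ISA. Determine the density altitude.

Pressure altitude = 10040 + (1013 − 1031) × 30 = 10040 + (-540) = 9500 ft.
ISA temperature at 9500 ft = 15 − 2 × (9500/1000) = -4°C.
ISA deviation = 21 − (-4) = +25°C.
Density altitude = 9500 + 120 × (25) = 12500 ft.

12500 ft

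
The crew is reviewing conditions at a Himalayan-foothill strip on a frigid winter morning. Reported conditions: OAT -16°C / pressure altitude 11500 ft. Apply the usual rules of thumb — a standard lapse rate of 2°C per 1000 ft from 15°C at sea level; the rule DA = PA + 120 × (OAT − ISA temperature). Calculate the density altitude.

10540 ft

ISA temperature at 11500 ft = 15 − 2 × (11500/1000) = -8°C.
ISA deviation = -16 − (-8) = -8°C.
Density altitude = 11500 + 120 × (-8) = 11500 + (-960) = 10540 ft.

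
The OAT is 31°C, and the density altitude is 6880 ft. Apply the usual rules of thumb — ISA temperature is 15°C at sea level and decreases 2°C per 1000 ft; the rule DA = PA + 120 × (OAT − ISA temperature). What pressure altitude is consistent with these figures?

4000 ft

DA = PA + 120 × (OAT − (15 − 2·PA/1000)) = PA + 120·OAT − 1800 + 0.24·PA = 1.24·PA + 120·OAT − 1800.
So 1.24·PA = 6880 − 120 × 31 + 1800 = 4960.
PA = 4960 / 1.24 = 4000 ft.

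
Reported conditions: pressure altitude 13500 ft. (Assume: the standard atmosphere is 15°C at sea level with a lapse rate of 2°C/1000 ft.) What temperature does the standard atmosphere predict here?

ISA temperature = 15 − 2 × (13500/1000) = 15 − 27 = -12°C.

-12°C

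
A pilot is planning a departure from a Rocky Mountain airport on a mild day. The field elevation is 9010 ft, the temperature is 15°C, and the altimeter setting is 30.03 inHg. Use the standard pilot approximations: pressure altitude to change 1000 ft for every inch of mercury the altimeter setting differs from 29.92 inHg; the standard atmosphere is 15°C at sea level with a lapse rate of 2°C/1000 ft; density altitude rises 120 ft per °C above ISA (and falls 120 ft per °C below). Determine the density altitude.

Pressure altitude = 9010 + (29.92 − 30.03) × 1000 = 9010 + (-110) = 8900 ft.
ISA temperature at 8900 ft = 15 − 2 × (8900/1000) = -2.8°C.
ISA deviation = 15 − (-2.8) = +17.8°C.
Density altitude = 8900 + 120 × (17.8) = 11036 ft.

11036 ft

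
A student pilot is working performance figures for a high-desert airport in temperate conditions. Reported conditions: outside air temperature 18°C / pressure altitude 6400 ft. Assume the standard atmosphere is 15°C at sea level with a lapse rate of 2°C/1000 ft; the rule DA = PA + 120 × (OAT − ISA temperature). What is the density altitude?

ISA temperature at 6400 ft = 15 − 2 × (6400/1000) = 2.2°C.
ISA deviation = 18 − 2.2 = +15.8°C.
Density altitude = 6400 + 120 × (15.8) = 6400 + (+1896) = 8296 ft.

8296 ft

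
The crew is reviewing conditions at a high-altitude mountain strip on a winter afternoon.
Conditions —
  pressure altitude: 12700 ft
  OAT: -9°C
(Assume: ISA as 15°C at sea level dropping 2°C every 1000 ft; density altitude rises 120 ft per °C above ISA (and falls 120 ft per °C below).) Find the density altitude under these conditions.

ISA temperature at 12700 ft = 15 − 2 × (12700/1000) = -10.4°C.
ISA deviation = -9 − (-10.4) = +1.4°C.
Density altitude = 12700 + 120 × (1.4) = 12700 + (+168) = 12868 ft.

12868 ft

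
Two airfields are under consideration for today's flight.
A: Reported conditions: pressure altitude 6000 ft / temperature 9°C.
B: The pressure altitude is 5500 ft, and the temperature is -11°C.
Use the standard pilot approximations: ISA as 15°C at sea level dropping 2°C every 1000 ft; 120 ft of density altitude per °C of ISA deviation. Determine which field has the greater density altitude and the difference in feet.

A by 3020 ft

A: ISA temp = 3°C, deviation +6°C, DA = 6000 + 120 × 6 = 6720 ft.
B: ISA temp = 4°C, deviation -15°C, DA = 5500 + 120 × (-15) = 3700 ft.
A is higher by 6720 − 3700 = 3020 ft.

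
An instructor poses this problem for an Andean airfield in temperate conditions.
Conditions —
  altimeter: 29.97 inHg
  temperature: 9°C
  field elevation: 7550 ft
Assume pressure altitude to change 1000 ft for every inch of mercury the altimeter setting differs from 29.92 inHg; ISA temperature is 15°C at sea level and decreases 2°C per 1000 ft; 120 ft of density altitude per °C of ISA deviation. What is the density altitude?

Pressure altitude = 7550 + (29.92 − 29.97) × 1000 = 7550 + (-50) = 7500 ft.
ISA temperature at 7500 ft = 15 − 2 × (7500/1000) = 0°C.
ISA deviation = 9 − 0 = +9°C.
Density altitude = 7500 + 120 × (9) = 8580 ft.

8580 ft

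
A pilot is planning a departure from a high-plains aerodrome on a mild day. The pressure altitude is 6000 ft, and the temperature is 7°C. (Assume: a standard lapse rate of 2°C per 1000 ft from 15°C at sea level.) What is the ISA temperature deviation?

ISA+4°C

ISA temperature at 6000 ft = 15 − 2 × (6000/1000) = 3°C.
Deviation = OAT − ISA = 7 − 3 = +4°C.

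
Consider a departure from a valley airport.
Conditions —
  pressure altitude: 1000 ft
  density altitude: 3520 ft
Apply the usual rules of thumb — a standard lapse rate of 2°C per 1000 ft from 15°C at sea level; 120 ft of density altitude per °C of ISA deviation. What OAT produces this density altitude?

Density altitude − pressure altitude = 3520 − 1000 = +2520 ft.
At 120 ft/°C that is an ISA deviation of 2520/120 = +21°C.
ISA temperature at 1000 ft = 15 − 2 × (1000/1000) = 13°C.
OAT = ISA + deviation = 13 + (+21) = 34°C.

34°C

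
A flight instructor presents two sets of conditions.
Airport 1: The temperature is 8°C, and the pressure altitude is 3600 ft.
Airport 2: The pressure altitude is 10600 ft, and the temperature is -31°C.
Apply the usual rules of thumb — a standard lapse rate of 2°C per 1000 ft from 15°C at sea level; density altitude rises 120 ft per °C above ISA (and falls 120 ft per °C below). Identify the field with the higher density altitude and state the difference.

Airport 1: ISA temp = 7.8°C, deviation +0.2°C, DA = 3600 + 120 × 0.2 = 3624 ft.
Airport 2: ISA temp = -6.2°C, deviation -24.8°C, DA = 10600 + 120 × (-24.8) = 7624 ft.
Airport 2 is higher by 7624 − 3624 = 4000 ft.

Airport 2 by 4000 ft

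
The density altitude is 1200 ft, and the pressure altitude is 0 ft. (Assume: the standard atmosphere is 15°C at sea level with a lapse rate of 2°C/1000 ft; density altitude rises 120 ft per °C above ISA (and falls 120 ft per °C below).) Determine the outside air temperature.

Density altitude − pressure altitude = 1200 − 0 = +1200 ft.
At 120 ft/°C that is an ISA deviation of 1200/120 = +10°C.
ISA temperature at 0 ft = 15 − 2 × (0/1000) = 15°C.
OAT = ISA + deviation = 15 + (+10) = 25°C.

25°C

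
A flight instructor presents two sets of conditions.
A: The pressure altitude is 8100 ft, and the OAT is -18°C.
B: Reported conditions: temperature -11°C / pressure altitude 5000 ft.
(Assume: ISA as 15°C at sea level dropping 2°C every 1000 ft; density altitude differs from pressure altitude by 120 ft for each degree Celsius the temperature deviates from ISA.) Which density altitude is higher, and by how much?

A by 3004 ft

A: ISA temp = -1.2°C, deviation -16.8°C, DA = 8100 + 120 × (-16.8) = 6084 ft.
B: ISA temp = 5°C, deviation -16°C, DA = 5000 + 120 × (-16) = 3080 ft.
A is higher by 6084 − 3080 = 3004 ft.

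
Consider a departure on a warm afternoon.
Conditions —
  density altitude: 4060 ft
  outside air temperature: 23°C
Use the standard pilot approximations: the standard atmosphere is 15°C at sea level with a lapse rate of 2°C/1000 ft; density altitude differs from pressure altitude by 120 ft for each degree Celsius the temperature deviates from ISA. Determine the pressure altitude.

DA = PA + 120 × (OAT − (15 − 2·PA/1000)) = PA + 120·OAT − 1800 + 0.24·PA = 1.24·PA + 120·OAT − 1800.
So 1.24·PA = 4060 − 120 × 23 + 1800 = 3100.
PA = 3100 / 1.24 = 2500 ft.

2500 ft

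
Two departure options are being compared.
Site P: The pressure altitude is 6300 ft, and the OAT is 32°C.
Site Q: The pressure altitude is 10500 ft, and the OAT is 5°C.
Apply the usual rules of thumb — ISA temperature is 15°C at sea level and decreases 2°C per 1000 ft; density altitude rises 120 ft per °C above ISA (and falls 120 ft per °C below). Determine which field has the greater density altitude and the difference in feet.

Site Q by 1968 ft

Site P: ISA temp = 2.4°C, deviation +29.6°C, DA = 6300 + 120 × 29.6 = 9852 ft.
Site Q: ISA temp = -6°C, deviation +11°C, DA = 10500 + 120 × 11 = 11820 ft.
Site Q is higher by 11820 − 9852 = 1968 ft.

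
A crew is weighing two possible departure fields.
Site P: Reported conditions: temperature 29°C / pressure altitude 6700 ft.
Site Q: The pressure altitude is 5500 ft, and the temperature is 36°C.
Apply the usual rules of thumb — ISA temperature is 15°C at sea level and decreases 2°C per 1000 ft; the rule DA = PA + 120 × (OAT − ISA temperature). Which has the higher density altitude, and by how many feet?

Site P by 648 ft

Site P: ISA temp = 1.6°C, deviation +27.4°C, DA = 6700 + 120 × 27.4 = 9988 ft.
Site Q: ISA temp = 4°C, deviation +32°C, DA = 5500 + 120 × 32 = 9340 ft.
Site P is higher by 9988 − 9340 = 648 ft.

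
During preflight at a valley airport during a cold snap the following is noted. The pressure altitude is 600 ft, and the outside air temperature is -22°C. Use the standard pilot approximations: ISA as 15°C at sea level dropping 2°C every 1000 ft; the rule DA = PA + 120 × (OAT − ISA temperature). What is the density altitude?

ISA temperature at 600 ft = 15 − 2 × (600/1000) = 13.8°C.
ISA deviation = -22 − 13.8 = -35.8°C.
Density altitude = 600 + 120 × (-35.8) = 600 + (-4296) = -3696 ft.

-3696 ft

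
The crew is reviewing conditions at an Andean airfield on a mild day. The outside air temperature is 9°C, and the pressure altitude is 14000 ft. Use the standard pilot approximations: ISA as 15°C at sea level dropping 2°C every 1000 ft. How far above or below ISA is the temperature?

ISA temperature at 14000 ft = 15 − 2 × (14000/1000) = -13°C.
Deviation = OAT − ISA = 9 − (-13) = +22°C.

ISA+22°C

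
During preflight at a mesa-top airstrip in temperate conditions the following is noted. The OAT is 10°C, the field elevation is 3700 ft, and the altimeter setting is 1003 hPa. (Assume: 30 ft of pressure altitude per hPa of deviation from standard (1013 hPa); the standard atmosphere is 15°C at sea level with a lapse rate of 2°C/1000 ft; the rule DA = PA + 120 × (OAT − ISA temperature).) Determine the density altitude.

Pressure altitude = 3700 + (1013 − 1003) × 30 = 3700 + (+300) = 4000 ft.
ISA temperature at 4000 ft = 15 − 2 × (4000/1000) = 7°C.
ISA deviation = 10 − 7 = +3°C.
Density altitude = 4000 + 120 × (3) = 4360 ft.

4360 ft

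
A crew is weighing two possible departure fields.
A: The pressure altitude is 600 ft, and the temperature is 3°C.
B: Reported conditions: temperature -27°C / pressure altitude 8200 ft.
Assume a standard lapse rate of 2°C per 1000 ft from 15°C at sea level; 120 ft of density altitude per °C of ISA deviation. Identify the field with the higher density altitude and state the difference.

A: ISA temp = 13.8°C, deviation -10.8°C, DA = 600 + 120 × (-10.8) = -696 ft.
B: ISA temp = -1.4°C, deviation -25.6°C, DA = 8200 + 120 × (-25.6) = 5128 ft.
B is higher by 5128 − (-696) = 5824 ft.

B by 5824 ft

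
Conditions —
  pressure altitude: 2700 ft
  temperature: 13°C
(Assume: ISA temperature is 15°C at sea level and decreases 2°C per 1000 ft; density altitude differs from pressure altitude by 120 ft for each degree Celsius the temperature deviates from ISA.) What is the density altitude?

3108 ft

ISA temperature at 2700 ft = 15 − 2 × (2700/1000) = 9.6°C.
ISA deviation = 13 − 9.6 = +3.4°C.
Density altitude = 2700 + 120 × (3.4) = 2700 + (+408) = 3108 ft.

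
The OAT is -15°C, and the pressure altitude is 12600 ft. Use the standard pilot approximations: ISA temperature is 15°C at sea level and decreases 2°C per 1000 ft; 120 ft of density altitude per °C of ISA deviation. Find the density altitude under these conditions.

ISA temperature at 12600 ft = 15 − 2 × (12600/1000) = -10.2°C.
ISA deviation = -15 − (-10.2) = -4.8°C.
Density altitude = 12600 + 120 × (-4.8) = 12600 + (-576) = 12024 ft.

12024 ft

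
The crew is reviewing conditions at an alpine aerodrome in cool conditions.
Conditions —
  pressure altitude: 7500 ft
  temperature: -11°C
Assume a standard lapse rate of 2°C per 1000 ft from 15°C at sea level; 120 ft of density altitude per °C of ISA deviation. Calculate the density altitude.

6180 ft

ISA temperature at 7500 ft = 15 − 2 × (7500/1000) = 0°C.
ISA deviation = -11 − 0 = -11°C.
Density altitude = 7500 + 120 × (-11) = 7500 + (-1320) = 6180 ft.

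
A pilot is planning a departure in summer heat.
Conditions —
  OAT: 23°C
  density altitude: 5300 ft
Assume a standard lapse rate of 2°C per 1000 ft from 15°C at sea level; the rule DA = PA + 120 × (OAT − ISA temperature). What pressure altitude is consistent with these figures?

DA = PA + 120 × (OAT − (15 − 2·PA/1000)) = PA + 120·OAT − 1800 + 0.24·PA = 1.24·PA + 120·OAT − 1800.
So 1.24·PA = 5300 − 120 × 23 + 1800 = 4340.
PA = 4340 / 1.24 = 3500 ft.

3500 ft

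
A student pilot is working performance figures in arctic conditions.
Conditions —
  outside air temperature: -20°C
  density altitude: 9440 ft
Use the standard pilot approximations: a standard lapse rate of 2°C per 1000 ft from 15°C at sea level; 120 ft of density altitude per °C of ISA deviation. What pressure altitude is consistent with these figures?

DA = PA + 120 × (OAT − (15 − 2·PA/1000)) = PA + 120·OAT − 1800 + 0.24·PA = 1.24·PA + 120·OAT − 1800.
So 1.24·PA = 9440 − 120 × (-20) + 1800 = 13640.
PA = 13640 / 1.24 = 11000 ft.

11000 ft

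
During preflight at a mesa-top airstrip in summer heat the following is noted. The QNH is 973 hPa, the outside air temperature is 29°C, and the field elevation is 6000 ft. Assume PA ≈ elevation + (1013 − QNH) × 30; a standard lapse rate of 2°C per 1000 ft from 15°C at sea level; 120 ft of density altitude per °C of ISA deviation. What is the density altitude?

Pressure altitude = 6000 + (1013 − 973) × 30 = 6000 + (+1200) = 7200 ft.
ISA temperature at 7200 ft = 15 − 2 × (7200/1000) = 0.6°C.
ISA deviation = 29 − 0.6 = +28.4°C.
Density altitude = 7200 + 120 × (28.4) = 10608 ft.

10608 ft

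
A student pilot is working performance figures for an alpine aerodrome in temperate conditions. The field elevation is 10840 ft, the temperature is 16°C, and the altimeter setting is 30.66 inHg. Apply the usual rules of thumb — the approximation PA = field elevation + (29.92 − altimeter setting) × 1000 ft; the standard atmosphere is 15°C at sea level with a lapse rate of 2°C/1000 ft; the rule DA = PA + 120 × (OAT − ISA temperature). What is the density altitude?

Pressure altitude = 10840 + (29.92 − 30.66) × 1000 = 10840 + (-740) = 10100 ft.
ISA temperature at 10100 ft = 15 − 2 × (10100/1000) = -5.2°C.
ISA deviation = 16 − (-5.2) = +21.2°C.
Density altitude = 10100 + 120 × (21.2) = 12644 ft.

12644 ft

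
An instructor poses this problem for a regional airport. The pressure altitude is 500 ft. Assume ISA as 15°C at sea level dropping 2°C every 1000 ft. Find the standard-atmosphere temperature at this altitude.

14°C

ISA temperature = 15 − 2 × (500/1000) = 15 − 1 = 14°C.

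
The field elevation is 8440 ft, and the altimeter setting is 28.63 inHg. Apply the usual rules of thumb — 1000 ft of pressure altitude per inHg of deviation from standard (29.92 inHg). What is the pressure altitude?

Pressure correction = (29.92 − 28.63) × 1000 = +1290 ft.
Pressure altitude = 8440 + (+1290) = 9730 ft.

9730 ft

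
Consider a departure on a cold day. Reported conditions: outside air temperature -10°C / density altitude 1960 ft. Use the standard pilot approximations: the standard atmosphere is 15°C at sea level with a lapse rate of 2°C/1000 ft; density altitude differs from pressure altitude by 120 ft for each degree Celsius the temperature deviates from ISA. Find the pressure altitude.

DA = PA + 120 × (OAT − (15 − 2·PA/1000)) = PA + 120·OAT − 1800 + 0.24·PA = 1.24·PA + 120·OAT − 1800.
So 1.24·PA = 1960 − 120 × (-10) + 1800 = 4960.
PA = 4960 / 1.24 = 4000 ft.

4000 ft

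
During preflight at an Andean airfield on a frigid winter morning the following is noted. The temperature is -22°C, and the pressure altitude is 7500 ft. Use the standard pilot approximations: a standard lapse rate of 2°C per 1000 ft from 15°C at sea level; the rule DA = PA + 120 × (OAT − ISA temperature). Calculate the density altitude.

ISA temperature at 7500 ft = 15 − 2 × (7500/1000) = 0°C.
ISA deviation = -22 − 0 = -22°C.
Density altitude = 7500 + 120 × (-22) = 7500 + (-2640) = 4860 ft.

4860 ft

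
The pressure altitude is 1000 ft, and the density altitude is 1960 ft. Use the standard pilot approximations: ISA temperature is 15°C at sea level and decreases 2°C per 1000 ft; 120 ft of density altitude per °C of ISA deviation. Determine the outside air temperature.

21°C

Density altitude − pressure altitude = 1960 − 1000 = +960 ft.
At 120 ft/°C that is an ISA deviation of 960/120 = +8°C.
ISA temperature at 1000 ft = 15 − 2 × (1000/1000) = 13°C.
OAT = ISA + deviation = 13 + (+8) = 21°C.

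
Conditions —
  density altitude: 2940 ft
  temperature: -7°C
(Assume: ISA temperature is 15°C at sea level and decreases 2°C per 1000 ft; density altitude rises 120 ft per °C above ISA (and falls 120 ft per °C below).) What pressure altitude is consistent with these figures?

4500 ft

DA = PA + 120 × (OAT − (15 − 2·PA/1000)) = PA + 120·OAT − 1800 + 0.24·PA = 1.24·PA + 120·OAT − 1800.
So 1.24·PA = 2940 − 120 × (-7) + 1800 = 5580.
PA = 5580 / 1.24 = 4500 ft.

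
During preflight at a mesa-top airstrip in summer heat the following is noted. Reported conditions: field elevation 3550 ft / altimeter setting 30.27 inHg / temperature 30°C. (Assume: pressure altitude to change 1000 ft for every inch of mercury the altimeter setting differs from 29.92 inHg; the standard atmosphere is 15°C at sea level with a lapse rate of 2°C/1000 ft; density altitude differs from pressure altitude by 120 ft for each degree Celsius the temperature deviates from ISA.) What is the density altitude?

5768 ft

Pressure altitude = 3550 + (29.92 − 30.27) × 1000 = 3550 + (-350) = 3200 ft.
ISA temperature at 3200 ft = 15 − 2 × (3200/1000) = 8.6°C.
ISA deviation = 30 − 8.6 = +21.4°C.
Density altitude = 3200 + 120 × (21.4) = 5768 ft.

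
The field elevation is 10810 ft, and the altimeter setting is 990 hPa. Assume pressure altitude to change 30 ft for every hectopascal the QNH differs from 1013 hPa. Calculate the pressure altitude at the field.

Pressure correction = (1013 − 990) × 30 = +690 ft.
Pressure altitude = 10810 + (+690) = 11500 ft.

11500 ft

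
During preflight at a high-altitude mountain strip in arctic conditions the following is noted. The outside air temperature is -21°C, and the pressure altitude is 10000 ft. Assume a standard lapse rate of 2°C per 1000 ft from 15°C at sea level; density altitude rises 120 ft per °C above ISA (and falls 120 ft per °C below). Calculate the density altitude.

ISA temperature at 10000 ft = 15 − 2 × (10000/1000) = -5°C.
ISA deviation = -21 − (-5) = -16°C.
Density altitude = 10000 + 120 × (-16) = 10000 + (-1920) = 8080 ft.

8080 ft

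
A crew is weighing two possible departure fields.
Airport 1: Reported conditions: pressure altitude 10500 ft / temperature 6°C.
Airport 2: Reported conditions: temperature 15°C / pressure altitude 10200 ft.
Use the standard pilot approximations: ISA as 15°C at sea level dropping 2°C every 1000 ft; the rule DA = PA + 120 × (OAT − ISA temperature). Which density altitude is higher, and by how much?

Airport 2 by 708 ft

Airport 1: ISA temp = -6°C, deviation +12°C, DA = 10500 + 120 × 12 = 11940 ft.
Airport 2: ISA temp = -5.4°C, deviation +20.4°C, DA = 10200 + 120 × 20.4 = 12648 ft.
Airport 2 is higher by 12648 − 11940 = 708 ft.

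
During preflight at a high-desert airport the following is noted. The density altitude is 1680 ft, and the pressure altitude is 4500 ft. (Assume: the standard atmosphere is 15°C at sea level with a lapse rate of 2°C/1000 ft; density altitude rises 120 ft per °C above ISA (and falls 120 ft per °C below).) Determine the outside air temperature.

-17.5°C

Density altitude − pressure altitude = 1680 − 4500 = -2820 ft.
At 120 ft/°C that is an ISA deviation of -2820/120 = -23.5°C.
ISA temperature at 4500 ft = 15 − 2 × (4500/1000) = 6°C.
OAT = ISA + deviation = 6 + (-23.5) = -17.5°C.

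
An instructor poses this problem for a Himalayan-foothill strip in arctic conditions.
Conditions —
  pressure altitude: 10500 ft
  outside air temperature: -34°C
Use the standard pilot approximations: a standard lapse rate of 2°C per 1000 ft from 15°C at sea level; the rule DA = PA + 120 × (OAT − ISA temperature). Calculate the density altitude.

7140 ft

ISA temperature at 10500 ft = 15 − 2 × (10500/1000) = -6°C.
ISA deviation = -34 − (-6) = -28°C.
Density altitude = 10500 + 120 × (-28) = 10500 + (-3360) = 7140 ft.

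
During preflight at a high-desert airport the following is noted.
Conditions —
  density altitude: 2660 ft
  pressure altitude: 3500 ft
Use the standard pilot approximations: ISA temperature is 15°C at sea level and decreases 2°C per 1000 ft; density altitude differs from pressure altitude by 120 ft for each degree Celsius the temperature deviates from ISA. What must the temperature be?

1°C

Density altitude − pressure altitude = 2660 − 3500 = -840 ft.
At 120 ft/°C that is an ISA deviation of -840/120 = -7°C.
ISA temperature at 3500 ft = 15 − 2 × (3500/1000) = 8°C.
OAT = ISA + deviation = 8 + (-7) = 1°C.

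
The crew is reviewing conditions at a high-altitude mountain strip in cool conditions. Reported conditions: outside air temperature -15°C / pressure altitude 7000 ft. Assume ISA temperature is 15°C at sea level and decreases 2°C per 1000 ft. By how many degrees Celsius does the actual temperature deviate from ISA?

ISA-16°C

ISA temperature at 7000 ft = 15 − 2 × (7000/1000) = 1°C.
Deviation = OAT − ISA = -15 − 1 = -16°C.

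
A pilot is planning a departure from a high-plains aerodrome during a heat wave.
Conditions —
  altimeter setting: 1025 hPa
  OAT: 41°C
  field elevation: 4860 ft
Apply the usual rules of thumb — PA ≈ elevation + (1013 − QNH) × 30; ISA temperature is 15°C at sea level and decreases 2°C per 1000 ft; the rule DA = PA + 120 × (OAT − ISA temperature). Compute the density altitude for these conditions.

8700 ft

Pressure altitude = 4860 + (1013 − 1025) × 30 = 4860 + (-360) = 4500 ft.
ISA temperature at 4500 ft = 15 − 2 × (4500/1000) = 6°C.
ISA deviation = 41 − 6 = +35°C.
Density altitude = 4500 + 120 × (35) = 8700 ft.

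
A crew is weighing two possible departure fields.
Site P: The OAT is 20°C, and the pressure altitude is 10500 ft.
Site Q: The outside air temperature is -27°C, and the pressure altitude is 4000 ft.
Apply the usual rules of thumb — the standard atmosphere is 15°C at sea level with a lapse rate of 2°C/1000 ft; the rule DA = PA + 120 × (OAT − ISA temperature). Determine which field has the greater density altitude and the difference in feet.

Site P by 13700 ft

Site P: ISA temp = -6°C, deviation +26°C, DA = 10500 + 120 × 26 = 13620 ft.
Site Q: ISA temp = 7°C, deviation -34°C, DA = 4000 + 120 × (-34) = -80 ft.
Site P is higher by 13620 − (-80) = 13700 ft.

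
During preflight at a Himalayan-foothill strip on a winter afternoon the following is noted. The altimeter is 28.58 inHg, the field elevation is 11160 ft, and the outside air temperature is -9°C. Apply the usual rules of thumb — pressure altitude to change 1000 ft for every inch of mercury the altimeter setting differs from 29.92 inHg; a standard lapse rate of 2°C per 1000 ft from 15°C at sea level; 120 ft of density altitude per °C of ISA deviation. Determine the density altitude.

12620 ft

Pressure altitude = 11160 + (29.92 − 28.58) × 1000 = 11160 + (+1340) = 12500 ft.
ISA temperature at 12500 ft = 15 − 2 × (12500/1000) = -10°C.
ISA deviation = -9 − (-10) = +1°C.
Density altitude = 12500 + 120 × (1) = 12620 ft.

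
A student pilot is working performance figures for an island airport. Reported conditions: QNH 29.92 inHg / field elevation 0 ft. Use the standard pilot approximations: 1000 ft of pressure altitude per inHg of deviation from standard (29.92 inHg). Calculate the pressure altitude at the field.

0 ft

Pressure correction = (29.92 − 29.92) × 1000 = 0 ft.
Pressure altitude = 0 + (0) = 0 ft.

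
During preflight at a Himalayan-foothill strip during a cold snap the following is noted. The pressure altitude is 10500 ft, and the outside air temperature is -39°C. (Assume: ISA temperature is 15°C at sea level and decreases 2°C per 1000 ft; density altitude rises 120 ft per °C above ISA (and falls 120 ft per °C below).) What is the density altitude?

6540 ft

ISA temperature at 10500 ft = 15 − 2 × (10500/1000) = -6°C.
ISA deviation = -39 − (-6) = -33°C.
Density altitude = 10500 + 120 × (-33) = 10500 + (-3960) = 6540 ft.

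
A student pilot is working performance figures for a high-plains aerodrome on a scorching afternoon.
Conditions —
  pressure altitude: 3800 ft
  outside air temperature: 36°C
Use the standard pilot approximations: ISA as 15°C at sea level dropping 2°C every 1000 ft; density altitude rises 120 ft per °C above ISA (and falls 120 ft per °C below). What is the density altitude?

ISA temperature at 3800 ft = 15 − 2 × (3800/1000) = 7.4°C.
ISA deviation = 36 − 7.4 = +28.6°C.
Density altitude = 3800 + 120 × (28.6) = 3800 + (+3432) = 7232 ft.

7232 ft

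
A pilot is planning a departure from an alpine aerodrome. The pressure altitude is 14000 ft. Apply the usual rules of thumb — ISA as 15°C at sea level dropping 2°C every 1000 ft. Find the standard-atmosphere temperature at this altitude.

ISA temperature = 15 − 2 × (14000/1000) = 15 − 28 = -13°C.

-13°C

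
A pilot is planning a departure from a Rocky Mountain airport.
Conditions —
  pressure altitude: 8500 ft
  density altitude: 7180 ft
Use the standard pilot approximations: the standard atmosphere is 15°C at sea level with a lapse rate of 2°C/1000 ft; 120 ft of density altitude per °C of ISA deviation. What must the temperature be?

Density altitude − pressure altitude = 7180 − 8500 = -1320 ft.
At 120 ft/°C that is an ISA deviation of -1320/120 = -11°C.
ISA temperature at 8500 ft = 15 − 2 × (8500/1000) = -2°C.
OAT = ISA + deviation = -2 + (-11) = -13°C.

-13°C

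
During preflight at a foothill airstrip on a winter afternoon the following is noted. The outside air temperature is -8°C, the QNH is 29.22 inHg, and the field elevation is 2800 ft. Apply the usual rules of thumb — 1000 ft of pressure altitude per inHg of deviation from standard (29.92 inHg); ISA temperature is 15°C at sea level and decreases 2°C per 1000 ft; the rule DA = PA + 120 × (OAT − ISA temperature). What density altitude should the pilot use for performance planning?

1580 ft

Pressure altitude = 2800 + (29.92 − 29.22) × 1000 = 2800 + (+700) = 3500 ft.
ISA temperature at 3500 ft = 15 − 2 × (3500/1000) = 8°C.
ISA deviation = -8 − 8 = -16°C.
Density altitude = 3500 + 120 × (-16) = 1580 ft.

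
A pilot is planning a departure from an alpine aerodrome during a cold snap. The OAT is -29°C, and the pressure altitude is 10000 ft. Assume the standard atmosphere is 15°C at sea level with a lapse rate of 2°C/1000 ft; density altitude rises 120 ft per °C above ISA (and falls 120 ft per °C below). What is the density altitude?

7120 ft

ISA temperature at 10000 ft = 15 − 2 × (10000/1000) = -5°C.
ISA deviation = -29 − (-5) = -24°C.
Density altitude = 10000 + 120 × (-24) = 10000 + (-2880) = 7120 ft.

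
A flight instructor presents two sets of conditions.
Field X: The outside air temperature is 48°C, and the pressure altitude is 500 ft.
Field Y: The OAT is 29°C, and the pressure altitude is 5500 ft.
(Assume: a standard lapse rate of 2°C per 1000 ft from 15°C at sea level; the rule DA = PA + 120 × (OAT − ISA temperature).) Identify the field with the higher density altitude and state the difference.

Field X: ISA temp = 14°C, deviation +34°C, DA = 500 + 120 × 34 = 4580 ft.
Field Y: ISA temp = 4°C, deviation +25°C, DA = 5500 + 120 × 25 = 8500 ft.
Field Y is higher by 8500 − 4580 = 3920 ft.

Field Y by 3920 ft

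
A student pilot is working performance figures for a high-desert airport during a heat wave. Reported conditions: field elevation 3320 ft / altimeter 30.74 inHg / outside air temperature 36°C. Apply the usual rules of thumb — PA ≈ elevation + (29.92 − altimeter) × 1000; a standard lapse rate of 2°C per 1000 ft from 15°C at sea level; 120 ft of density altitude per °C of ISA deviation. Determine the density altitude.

5620 ft

Pressure altitude = 3320 + (29.92 − 30.74) × 1000 = 3320 + (-820) = 2500 ft.
ISA temperature at 2500 ft = 15 − 2 × (2500/1000) = 10°C.
ISA deviation = 36 − 10 = +26°C.
Density altitude = 2500 + 120 × (26) = 5620 ft.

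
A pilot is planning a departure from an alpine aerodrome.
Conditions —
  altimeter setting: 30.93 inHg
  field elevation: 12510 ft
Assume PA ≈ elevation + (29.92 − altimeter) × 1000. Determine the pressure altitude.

11500 ft

Pressure correction = (29.92 − 30.93) × 1000 = -1010 ft.
Pressure altitude = 12510 + (-1010) = 11500 ft.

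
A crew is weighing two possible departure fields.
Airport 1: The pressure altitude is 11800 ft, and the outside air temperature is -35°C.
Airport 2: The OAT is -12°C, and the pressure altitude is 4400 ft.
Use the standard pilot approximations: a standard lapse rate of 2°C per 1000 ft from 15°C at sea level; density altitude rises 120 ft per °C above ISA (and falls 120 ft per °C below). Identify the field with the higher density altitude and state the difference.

Airport 1 by 6416 ft

Airport 1: ISA temp = -8.6°C, deviation -26.4°C, DA = 11800 + 120 × (-26.4) = 8632 ft.
Airport 2: ISA temp = 6.2°C, deviation -18.2°C, DA = 4400 + 120 × (-18.2) = 2216 ft.
Airport 1 is higher by 8632 − 2216 = 6416 ft.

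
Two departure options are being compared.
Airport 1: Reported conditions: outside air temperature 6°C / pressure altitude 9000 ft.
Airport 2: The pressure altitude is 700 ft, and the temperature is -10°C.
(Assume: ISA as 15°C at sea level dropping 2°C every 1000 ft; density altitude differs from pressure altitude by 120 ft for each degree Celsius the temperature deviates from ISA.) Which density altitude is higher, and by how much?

Airport 1: ISA temp = -3°C, deviation +9°C, DA = 9000 + 120 × 9 = 10080 ft.
Airport 2: ISA temp = 13.6°C, deviation -23.6°C, DA = 700 + 120 × (-23.6) = -2132 ft.
Airport 1 is higher by 10080 − (-2132) = 12212 ft.

Airport 1 by 12212 ft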